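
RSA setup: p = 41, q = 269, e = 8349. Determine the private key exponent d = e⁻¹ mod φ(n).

2229

φ(n) = (p−1)(q−1) = 40·268 = 10720.
Need d with 8349·d ≡ 1 (mod 10720). Apply the extended Euclidean algorithm:
10720 = 1*8349 + 2371
8349 = 3*2371 + 1236
2371 = 1*1236 + 1135
1236 = 1*1135 + 101
1135 = 11*101 + 24
101 = 4*24 + 5
24 = 4*5 + 4
5 = 1*4 + 1
4 = 4*1 + 0
Back-substitute:
1 = 5 − 4
1 = −24 + 5·5
1 = 5·101 − 21·24
1 = −21·1135 + 236·101
1 = 236·1236 − 257·1135
1 = −257·2371 + 493·1236
1 = 493·8349 − 1736·2371
1 = −1736·10720 + 2229·8349
So 8349·2229 ≡ 1 (mod 10720), hence d = 2229.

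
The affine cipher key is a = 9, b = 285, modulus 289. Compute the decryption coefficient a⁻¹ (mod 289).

257

gcd(289, 9) by repeated division:
289 = 32×9 + 1
9 = 9×1 + 0
Since gcd(9, 289) = 1, back-substitute to write 1 as a combination:
1 = 289 − 32·9
Hence 9⁻¹ ≡ -32 ≡ 257 (mod 289).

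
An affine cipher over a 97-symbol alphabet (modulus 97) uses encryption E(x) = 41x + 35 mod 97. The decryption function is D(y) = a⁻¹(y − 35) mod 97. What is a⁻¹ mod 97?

71

Apply the Euclidean algorithm to 97 and 41:
97 = 2×41 + 15
41 = 2×15 + 11
15 = 1×11 + 4
11 = 2×4 + 3
4 = 1×3 + 1
3 = 3×1 + 0
Since gcd(41, 97) = 1, back-substitute to write 1 as a combination:
1 = 4 − 3
1 = −11 + 3·4
1 = 3·15 − 4·11
1 = −4·41 + 11·15
1 = 11·97 − 26·41
Thus 41·(-26) ≡ 1 (mod 97); reducing, -26 mod 97 = 71.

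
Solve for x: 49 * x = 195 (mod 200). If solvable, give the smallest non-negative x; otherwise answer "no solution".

155

First find gcd(49, 200):
200 = 4*49 + 4
49 = 12*4 + 1
4 = 4*1 + 0
gcd = 1, so a unique solution mod 200 exists.
Back-substitute for the Bézout coefficients:
1 = 49 − 12·4
1 = −12·200 + 49·49
So 49·(49) ≡ 1 (mod 200), giving 49⁻¹ ≡ 49.
x ≡ 49⁻¹·195 ≡ 49·195 ≡ 155 (mod 200).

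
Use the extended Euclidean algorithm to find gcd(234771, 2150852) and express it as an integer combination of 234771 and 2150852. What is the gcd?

1

Repeated division:
2150852 = 9*234771 + 37913
234771 = 6*37913 + 7293
37913 = 5*7293 + 1448
7293 = 5*1448 + 53
1448 = 27*53 + 17
53 = 3*17 + 2
17 = 8*2 + 1
2 = 2*1 + 0
gcd(234771, 2150852) = 1.
Express as a combination:
1 = 17 − 8·2
1 = −8·53 + 25·17
1 = 25·1448 − 683·53
1 = −683·7293 + 3440·1448
1 = 3440·37913 − 17883·7293
1 = −17883·234771 + 110738·37913
1 = 110738·2150852 − 1014525·234771
So 1 = (110738)·2150852 + (-1014525)·234771.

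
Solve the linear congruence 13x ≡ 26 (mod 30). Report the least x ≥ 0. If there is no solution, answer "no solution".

2

First find gcd(13, 30):
30 = 2·13 + 4
13 = 3·4 + 1
4 = 4·1 + 0
gcd = 1, so a unique solution mod 30 exists.
Back-substitute for the Bézout coefficients:
1 = 13 − 3·4
1 = −3·30 + 7·13
So 13·(7) ≡ 1 (mod 30), giving 13⁻¹ ≡ 7.
x ≡ 13⁻¹·26 ≡ 7·26 ≡ 2 (mod 30).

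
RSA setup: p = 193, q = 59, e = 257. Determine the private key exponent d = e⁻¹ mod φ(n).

5633

φ(n) = (p−1)(q−1) = 192·58 = 11136.
Need d with 257·d ≡ 1 (mod 11136). Apply the extended Euclidean algorithm:
11136 = 43×257 + 85
257 = 3×85 + 2
85 = 42×2 + 1
2 = 2×1 + 0
Back-substitute:
1 = 85 − 42·2
1 = −42·257 + 127·85
1 = 127·11136 − 5503·257
So 257·(-5503) ≡ 1 (mod 11136), hence d ≡ -5503 ≡ 5633 (mod 11136).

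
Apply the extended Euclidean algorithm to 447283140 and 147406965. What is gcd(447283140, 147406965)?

Repeated division:
447283140 = 3×147406965 + 5062245
147406965 = 29×5062245 + 601860
5062245 = 8×601860 + 247365
601860 = 2×247365 + 107130
247365 = 2×107130 + 33105
107130 = 3×33105 + 7815
33105 = 4×7815 + 1845
7815 = 4×1845 + 435
1845 = 4×435 + 105
435 = 4×105 + 15
105 = 7×15 + 0
gcd(447283140, 147406965) = 15.
Back-substituting:
15 = 435 − 4·105
15 = −4·1845 + 17·435
15 = 17·7815 − 72·1845
15 = −72·33105 + 305·7815
15 = 305·107130 − 987·33105
15 = −987·247365 + 2279·107130
15 = 2279·601860 − 5545·247365
15 = −5545·5062245 + 46639·601860
15 = 46639·147406965 − 1358076·5062245
15 = −1358076·447283140 + 4120867·147406965
So 15 = (-1358076)·447283140 + (4120867)·147406965.

15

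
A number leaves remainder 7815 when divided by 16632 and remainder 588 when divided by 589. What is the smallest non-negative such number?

9155415

Write x = 7815 + 16632·k. Then 16632·k ≡ 588 − 7815 ≡ 430 (mod 589).
Need 16632⁻¹ mod 589. Extended Euclid on (589, 140):
589 = 4×140 + 29
140 = 4×29 + 24
29 = 1×24 + 5
24 = 4×5 + 4
5 = 1×4 + 1
4 = 4×1 + 0
Back-substitute:
1 = 5 − 4
1 = −24 + 5·5
1 = 5·29 − 6·24
1 = −6·140 + 29·29
1 = 29·589 − 122·140
16632⁻¹ ≡ 467 (mod 589), so k ≡ 467·430 ≡ 550 (mod 589).
x = 7815 + 16632·550 = 9155415.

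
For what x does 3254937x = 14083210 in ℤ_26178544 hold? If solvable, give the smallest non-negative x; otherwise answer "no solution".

gcd(3254937, 26178544):
26178544 = 8×3254937 + 139048
3254937 = 23×139048 + 56833
139048 = 2×56833 + 25382
56833 = 2×25382 + 6069
25382 = 4×6069 + 1106
6069 = 5×1106 + 539
1106 = 2×539 + 28
539 = 19×28 + 7
28 = 4×7 + 0
gcd = 7, but 7 ∤ 14083210, so the congruence has no solution.

no solution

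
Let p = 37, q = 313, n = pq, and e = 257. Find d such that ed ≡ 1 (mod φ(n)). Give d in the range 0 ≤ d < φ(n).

φ(n) = (p−1)(q−1) = 36·312 = 11232.
Need d with 257·d ≡ 1 (mod 11232). Apply the extended Euclidean algorithm:
11232 = 43×257 + 181
257 = 1×181 + 76
181 = 2×76 + 29
76 = 2×29 + 18
29 = 1×18 + 11
18 = 1×11 + 7
11 = 1×7 + 4
7 = 1×4 + 3
4 = 1×3 + 1
3 = 3×1 + 0
Back-substitute:
1 = 4 − 3
1 = −7 + 2·4
1 = 2·11 − 3·7
1 = −3·18 + 5·11
1 = 5·29 − 8·18
1 = −8·76 + 21·29
1 = 21·181 − 50·76
1 = −50·257 + 71·181
1 = 71·11232 − 3103·257
So 257·(-3103) ≡ 1 (mod 11232), hence d ≡ -3103 ≡ 8129 (mod 11232).

8129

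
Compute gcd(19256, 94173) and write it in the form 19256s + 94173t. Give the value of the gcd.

Euclidean algorithm:
94173 = 4·19256 + 17149
19256 = 1·17149 + 2107
17149 = 8·2107 + 293
2107 = 7·293 + 56
293 = 5·56 + 13
56 = 4·13 + 4
13 = 3·4 + 1
4 = 4·1 + 0
gcd(19256, 94173) = 1.
Back-substituting:
1 = 13 − 3·4
1 = −3·56 + 13·13
1 = 13·293 − 68·56
1 = −68·2107 + 489·293
1 = 489·17149 − 3980·2107
1 = −3980·19256 + 4469·17149
1 = 4469·94173 − 21856·19256
So 1 = (4469)·94173 + (-21856)·19256.

1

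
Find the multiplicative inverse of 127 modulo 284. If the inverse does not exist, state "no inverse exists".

123

Apply the Euclidean algorithm to 284 and 127:
284 = 2·127 + 30
127 = 4·30 + 7
30 = 4·7 + 2
7 = 3·2 + 1
2 = 2·1 + 0
Since gcd(127, 284) = 1, back-substitute to write 1 as a combination:
1 = 7 − 3·2
1 = −3·30 + 13·7
1 = 13·127 − 55·30
1 = −55·284 + 123·127
So 127·123 ≡ 1 (mod 284).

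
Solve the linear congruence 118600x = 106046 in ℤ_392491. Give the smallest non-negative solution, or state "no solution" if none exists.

157176

First find gcd(118600, 392491):
392491 = 3×118600 + 36691
118600 = 3×36691 + 8527
36691 = 4×8527 + 2583
8527 = 3×2583 + 778
2583 = 3×778 + 249
778 = 3×249 + 31
249 = 8×31 + 1
31 = 31×1 + 0
gcd = 1, so a unique solution mod 392491 exists.
Back-substitute for the Bézout coefficients:
1 = 249 − 8·31
1 = −8·778 + 25·249
1 = 25·2583 − 83·778
1 = −83·8527 + 274·2583
1 = 274·36691 − 1179·8527
1 = −1179·118600 + 3811·36691
1 = 3811·392491 − 12612·118600
So 118600·(-12612) ≡ 1 (mod 392491), giving 118600⁻¹ ≡ 379879.
x ≡ 118600⁻¹·106046 ≡ 379879·106046 ≡ 157176 (mod 392491).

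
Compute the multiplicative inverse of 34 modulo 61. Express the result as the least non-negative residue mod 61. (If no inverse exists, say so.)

9

Extended Euclidean algorithm:
61 = 1*34 + 27
34 = 1*27 + 7
27 = 3*7 + 6
7 = 1*6 + 1
6 = 6*1 + 0
gcd = 1, so the inverse exists. Back-substitute:
1 = 7 − 6
1 = −27 + 4·7
1 = 4·34 − 5·27
1 = −5·61 + 9·34
So 34·9 ≡ 1 (mod 61).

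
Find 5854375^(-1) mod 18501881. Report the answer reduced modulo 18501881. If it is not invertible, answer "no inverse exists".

Apply the Euclidean algorithm to 18501881 and 5854375:
18501881 = 3·5854375 + 938756
5854375 = 6·938756 + 221839
938756 = 4·221839 + 51400
221839 = 4·51400 + 16239
51400 = 3·16239 + 2683
16239 = 6·2683 + 141
2683 = 19·141 + 4
141 = 35·4 + 1
4 = 4·1 + 0
gcd = 1, so the inverse exists. Back-substitute:
1 = 141 − 35·4
1 = −35·2683 + 666·141
1 = 666·16239 − 4031·2683
1 = −4031·51400 + 12759·16239
1 = 12759·221839 − 55067·51400
1 = −55067·938756 + 233027·221839
1 = 233027·5854375 − 1453229·938756
1 = −1453229·18501881 + 4592714·5854375
So 5854375·4592714 ≡ 1 (mod 18501881).

4592714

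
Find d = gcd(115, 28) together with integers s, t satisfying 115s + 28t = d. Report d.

1

Repeated division:
115 = 4×28 + 3
28 = 9×3 + 1
3 = 3×1 + 0
gcd(115, 28) = 1.
Express as a combination:
1 = 28 − 9·3
1 = −9·115 + 37·28
So 1 = (-9)·115 + (37)·28.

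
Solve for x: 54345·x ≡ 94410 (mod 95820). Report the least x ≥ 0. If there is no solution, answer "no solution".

First find gcd(54345, 95820):
95820 = 1*54345 + 41475
54345 = 1*41475 + 12870
41475 = 3*12870 + 2865
12870 = 4*2865 + 1410
2865 = 2*1410 + 45
1410 = 31*45 + 15
45 = 3*15 + 0
gcd = 15 and 15 | 94410, so solutions exist. Divide through by 15: 3623x ≡ 6294 (mod 6388).
Now find 3623⁻¹ mod 6388:
6388 = 1·3623 + 2765
3623 = 1·2765 + 858
2765 = 3·858 + 191
858 = 4·191 + 94
191 = 2·94 + 3
94 = 31·3 + 1
3 = 3·1 + 0
Back-substitute:
1 = 94 − 31·3
1 = −31·191 + 63·94
1 = 63·858 − 283·191
1 = −283·2765 + 912·858
1 = 912·3623 − 1195·2765
1 = −1195·6388 + 2107·3623
So 3623⁻¹ ≡ 2107 (mod 6388).
Then x ≡ 2107·6294 ≡ 6358 (mod 6388); the smallest non-negative solution is x = 6358.

6358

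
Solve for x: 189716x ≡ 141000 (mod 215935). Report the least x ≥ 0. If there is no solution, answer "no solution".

84000

First find gcd(189716, 215935):
215935 = 1·189716 + 26219
189716 = 7·26219 + 6183
26219 = 4·6183 + 1487
6183 = 4·1487 + 235
1487 = 6·235 + 77
235 = 3·77 + 4
77 = 19·4 + 1
4 = 4·1 + 0
gcd = 1, so a unique solution mod 215935 exists.
Back-substitute for the Bézout coefficients:
1 = 77 − 19·4
1 = −19·235 + 58·77
1 = 58·1487 − 367·235
1 = −367·6183 + 1526·1487
1 = 1526·26219 − 6471·6183
1 = −6471·189716 + 46823·26219
1 = 46823·215935 − 53294·189716
So 189716·(-53294) ≡ 1 (mod 215935), giving 189716⁻¹ ≡ 162641.
x ≡ 189716⁻¹·141000 ≡ 162641·141000 ≡ 84000 (mod 215935).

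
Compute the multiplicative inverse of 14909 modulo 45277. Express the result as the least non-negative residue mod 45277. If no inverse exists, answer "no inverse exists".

23791

Apply the Euclidean algorithm to 45277 and 14909:
45277 = 3·14909 + 550
14909 = 27·550 + 59
550 = 9·59 + 19
59 = 3·19 + 2
19 = 9·2 + 1
2 = 2·1 + 0
gcd = 1, so the inverse exists. Back-substitute:
1 = 19 − 9·2
1 = −9·59 + 28·19
1 = 28·550 − 261·59
1 = −261·14909 + 7075·550
1 = 7075·45277 − 21486·14909
Thus 14909·(-21486) ≡ 1 (mod 45277); reducing, -21486 mod 45277 = 23791.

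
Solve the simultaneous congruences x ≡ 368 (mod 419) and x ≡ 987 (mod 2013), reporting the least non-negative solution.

Write x = 368 + 419·k. Then 419·k ≡ 987 − 368 ≡ 619 (mod 2013).
Need 419⁻¹ mod 2013. Extended Euclid on (2013, 419):
2013 = 4×419 + 337
419 = 1×337 + 82
337 = 4×82 + 9
82 = 9×9 + 1
9 = 9×1 + 0
Back-substitute:
1 = 82 − 9·9
1 = −9·337 + 37·82
1 = 37·419 − 46·337
1 = −46·2013 + 221·419
419⁻¹ ≡ 221 (mod 2013), so k ≡ 221·619 ≡ 1928 (mod 2013).
x = 368 + 419·1928 = 808200.

808200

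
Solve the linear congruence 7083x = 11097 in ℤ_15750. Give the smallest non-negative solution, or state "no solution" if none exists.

First find gcd(7083, 15750):
15750 = 2·7083 + 1584
7083 = 4·1584 + 747
1584 = 2·747 + 90
747 = 8·90 + 27
90 = 3·27 + 9
27 = 3·9 + 0
gcd = 9 and 9 | 11097, so solutions exist. Divide through by 9: 787x ≡ 1233 (mod 1750).
Now find 787⁻¹ mod 1750:
1750 = 2×787 + 176
787 = 4×176 + 83
176 = 2×83 + 10
83 = 8×10 + 3
10 = 3×3 + 1
3 = 3×1 + 0
Back-substitute:
1 = 10 − 3·3
1 = −3·83 + 25·10
1 = 25·176 − 53·83
1 = −53·787 + 237·176
1 = 237·1750 − 527·787
So 787·(-527) ≡ 1 (mod 1750), i.e. 787⁻¹ ≡ 1223.
Then x ≡ 1223·1233 ≡ 1209 (mod 1750); the smallest non-negative solution is x = 1209.

1209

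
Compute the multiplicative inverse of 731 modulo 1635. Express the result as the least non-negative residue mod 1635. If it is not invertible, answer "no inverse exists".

Extended Euclidean algorithm:
1635 = 2×731 + 173
731 = 4×173 + 39
173 = 4×39 + 17
39 = 2×17 + 5
17 = 3×5 + 2
5 = 2×2 + 1
2 = 2×1 + 0
The gcd is 1. Working backward:
1 = 5 − 2·2
1 = −2·17 + 7·5
1 = 7·39 − 16·17
1 = −16·173 + 71·39
1 = 71·731 − 300·173
1 = −300·1635 + 671·731
So 731·671 ≡ 1 (mod 1635).

671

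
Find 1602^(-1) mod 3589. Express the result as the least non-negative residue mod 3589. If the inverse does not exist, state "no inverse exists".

Extended Euclidean algorithm:
3589 = 2×1602 + 385
1602 = 4×385 + 62
385 = 6×62 + 13
62 = 4×13 + 10
13 = 1×10 + 3
10 = 3×3 + 1
3 = 3×1 + 0
The gcd is 1. Working backward:
1 = 10 − 3·3
1 = −3·13 + 4·10
1 = 4·62 − 19·13
1 = −19·385 + 118·62
1 = 118·1602 − 491·385
1 = −491·3589 + 1100·1602
So 1602·1100 ≡ 1 (mod 3589).

1100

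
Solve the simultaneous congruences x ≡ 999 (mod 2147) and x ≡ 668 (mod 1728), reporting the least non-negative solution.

840476

Write x = 999 + 2147·k. Then 2147·k ≡ 668 − 999 ≡ 1397 (mod 1728).
Need 2147⁻¹ mod 1728. Extended Euclid on (1728, 419):
1728 = 4×419 + 52
419 = 8×52 + 3
52 = 17×3 + 1
3 = 3×1 + 0
Back-substitute:
1 = 52 − 17·3
1 = −17·419 + 137·52
1 = 137·1728 − 565·419
2147⁻¹ ≡ 1163 (mod 1728), so k ≡ 1163·1397 ≡ 391 (mod 1728).
x = 999 + 2147·391 = 840476.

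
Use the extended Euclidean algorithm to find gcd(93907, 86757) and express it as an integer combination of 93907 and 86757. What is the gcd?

11

Repeated division:
93907 = 1×86757 + 7150
86757 = 12×7150 + 957
7150 = 7×957 + 451
957 = 2×451 + 55
451 = 8×55 + 11
55 = 5×11 + 0
gcd(93907, 86757) = 11.
Working backward:
11 = 451 − 8·55
11 = −8·957 + 17·451
11 = 17·7150 − 127·957
11 = −127·86757 + 1541·7150
11 = 1541·93907 − 1668·86757
So 11 = (1541)·93907 + (-1668)·86757.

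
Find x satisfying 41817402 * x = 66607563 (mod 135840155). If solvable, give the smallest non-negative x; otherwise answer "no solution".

First find gcd(41817402, 135840155):
135840155 = 3×41817402 + 10387949
41817402 = 4×10387949 + 265606
10387949 = 39×265606 + 29315
265606 = 9×29315 + 1771
29315 = 16×1771 + 979
1771 = 1×979 + 792
979 = 1×792 + 187
792 = 4×187 + 44
187 = 4×44 + 11
44 = 4×11 + 0
gcd = 11 and 11 | 66607563, so solutions exist. Divide through by 11: 3801582x ≡ 6055233 (mod 12349105).
Now find 3801582⁻¹ mod 12349105:
12349105 = 3*3801582 + 944359
3801582 = 4*944359 + 24146
944359 = 39*24146 + 2665
24146 = 9*2665 + 161
2665 = 16*161 + 89
161 = 1*89 + 72
89 = 1*72 + 17
72 = 4*17 + 4
17 = 4*4 + 1
4 = 4*1 + 0
Back-substitute:
1 = 17 − 4·4
1 = −4·72 + 17·17
1 = 17·89 − 21·72
1 = −21·161 + 38·89
1 = 38·2665 − 629·161
1 = −629·24146 + 5699·2665
1 = 5699·944359 − 222890·24146
1 = −222890·3801582 + 897259·944359
1 = 897259·12349105 − 2914667·3801582
So 3801582·(-2914667) ≡ 1 (mod 12349105), i.e. 3801582⁻¹ ≡ 9434438.
Then x ≡ 9434438·6055233 ≡ 7288649 (mod 12349105); the smallest non-negative solution is x = 7288649.

7288649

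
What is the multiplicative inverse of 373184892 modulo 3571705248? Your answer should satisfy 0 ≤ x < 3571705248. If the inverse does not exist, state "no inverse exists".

Compute gcd(373184892, 3571705248):
3571705248 = 9×373184892 + 213041220
373184892 = 1×213041220 + 160143672
213041220 = 1×160143672 + 52897548
160143672 = 3×52897548 + 1451028
52897548 = 36×1451028 + 660540
1451028 = 2×660540 + 129948
660540 = 5×129948 + 10800
129948 = 12×10800 + 348
10800 = 31×348 + 12
348 = 29×12 + 0
gcd(373184892, 3571705248) = 12 ≠ 1, so 373184892 has no multiplicative inverse modulo 3571705248.

no inverse exists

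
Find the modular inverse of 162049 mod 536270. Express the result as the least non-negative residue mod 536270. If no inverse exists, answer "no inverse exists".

408309

Run Euclid on (536270, 162049):
536270 = 3*162049 + 50123
162049 = 3*50123 + 11680
50123 = 4*11680 + 3403
11680 = 3*3403 + 1471
3403 = 2*1471 + 461
1471 = 3*461 + 88
461 = 5*88 + 21
88 = 4*21 + 4
21 = 5*4 + 1
4 = 4*1 + 0
The gcd is 1. Working backward:
1 = 21 − 5·4
1 = −5·88 + 21·21
1 = 21·461 − 110·88
1 = −110·1471 + 351·461
1 = 351·3403 − 812·1471
1 = −812·11680 + 2787·3403
1 = 2787·50123 − 11960·11680
1 = −11960·162049 + 38667·50123
1 = 38667·536270 − 127961·162049
Thus 162049·(-127961) ≡ 1 (mod 536270); reducing, -127961 mod 536270 = 408309.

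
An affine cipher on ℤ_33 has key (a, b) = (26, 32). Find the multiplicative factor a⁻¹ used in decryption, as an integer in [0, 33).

14

Run Euclid on (33, 26):
33 = 1*26 + 7
26 = 3*7 + 5
7 = 1*5 + 2
5 = 2*2 + 1
2 = 2*1 + 0
The gcd is 1. Working backward:
1 = 5 − 2·2
1 = −2·7 + 3·5
1 = 3·26 − 11·7
1 = −11·33 + 14·26
So 26·14 ≡ 1 (mod 33).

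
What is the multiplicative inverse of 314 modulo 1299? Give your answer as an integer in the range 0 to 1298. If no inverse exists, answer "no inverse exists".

302

gcd(1299, 314) by repeated division:
1299 = 4·314 + 43
314 = 7·43 + 13
43 = 3·13 + 4
13 = 3·4 + 1
4 = 4·1 + 0
gcd = 1, so the inverse exists. Back-substitute:
1 = 13 − 3·4
1 = −3·43 + 10·13
1 = 10·314 − 73·43
1 = −73·1299 + 302·314
So 314·302 ≡ 1 (mod 1299).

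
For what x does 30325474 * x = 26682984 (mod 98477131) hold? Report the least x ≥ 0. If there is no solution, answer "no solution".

32201685

First find gcd(30325474, 98477131):
98477131 = 3·30325474 + 7500709
30325474 = 4·7500709 + 322638
7500709 = 23·322638 + 80035
322638 = 4·80035 + 2498
80035 = 32·2498 + 99
2498 = 25·99 + 23
99 = 4·23 + 7
23 = 3·7 + 2
7 = 3·2 + 1
2 = 2·1 + 0
gcd = 1, so a unique solution mod 98477131 exists.
Back-substitute for the Bézout coefficients:
1 = 7 − 3·2
1 = −3·23 + 10·7
1 = 10·99 − 43·23
1 = −43·2498 + 1085·99
1 = 1085·80035 − 34763·2498
1 = −34763·322638 + 140137·80035
1 = 140137·7500709 − 3257914·322638
1 = −3257914·30325474 + 13171793·7500709
1 = 13171793·98477131 − 42773293·30325474
So 30325474·(-42773293) ≡ 1 (mod 98477131), giving 30325474⁻¹ ≡ 55703838.
x ≡ 30325474⁻¹·26682984 ≡ 55703838·26682984 ≡ 32201685 (mod 98477131).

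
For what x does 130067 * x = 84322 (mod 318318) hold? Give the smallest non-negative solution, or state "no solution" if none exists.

25196

First find gcd(130067, 318318):
318318 = 2*130067 + 58184
130067 = 2*58184 + 13699
58184 = 4*13699 + 3388
13699 = 4*3388 + 147
3388 = 23*147 + 7
147 = 21*7 + 0
gcd = 7 and 7 | 84322, so solutions exist. Divide through by 7: 18581x ≡ 12046 (mod 45474).
Now find 18581⁻¹ mod 45474:
45474 = 2×18581 + 8312
18581 = 2×8312 + 1957
8312 = 4×1957 + 484
1957 = 4×484 + 21
484 = 23×21 + 1
21 = 21×1 + 0
Back-substitute:
1 = 484 − 23·21
1 = −23·1957 + 93·484
1 = 93·8312 − 395·1957
1 = −395·18581 + 883·8312
1 = 883·45474 − 2161·18581
So 18581·(-2161) ≡ 1 (mod 45474), i.e. 18581⁻¹ ≡ 43313.
Then x ≡ 43313·12046 ≡ 25196 (mod 45474); the smallest non-negative solution is x = 25196.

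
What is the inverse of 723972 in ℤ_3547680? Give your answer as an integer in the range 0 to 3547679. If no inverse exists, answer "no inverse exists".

no inverse exists

Euclidean algorithm on 3547680, 723972:
3547680 = 4×723972 + 651792
723972 = 1×651792 + 72180
651792 = 9×72180 + 2172
72180 = 33×2172 + 504
2172 = 4×504 + 156
504 = 3×156 + 36
156 = 4×36 + 12
36 = 3×12 + 0
Since gcd = 12 > 1, 723972 is not a unit mod 3547680.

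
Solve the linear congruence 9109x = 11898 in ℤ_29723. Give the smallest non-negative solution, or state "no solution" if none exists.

22389

First find gcd(9109, 29723):
29723 = 3×9109 + 2396
9109 = 3×2396 + 1921
2396 = 1×1921 + 475
1921 = 4×475 + 21
475 = 22×21 + 13
21 = 1×13 + 8
13 = 1×8 + 5
8 = 1×5 + 3
5 = 1×3 + 2
3 = 1×2 + 1
2 = 2×1 + 0
gcd = 1, so a unique solution mod 29723 exists.
Back-substitute for the Bézout coefficients:
1 = 3 − 2
1 = −5 + 2·3
1 = 2·8 − 3·5
1 = −3·13 + 5·8
1 = 5·21 − 8·13
1 = −8·475 + 181·21
1 = 181·1921 − 732·475
1 = −732·2396 + 913·1921
1 = 913·9109 − 3471·2396
1 = −3471·29723 + 11326·9109
So 9109·(11326) ≡ 1 (mod 29723), giving 9109⁻¹ ≡ 11326.
x ≡ 9109⁻¹·11898 ≡ 11326·11898 ≡ 22389 (mod 29723).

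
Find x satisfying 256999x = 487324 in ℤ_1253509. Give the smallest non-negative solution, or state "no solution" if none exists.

258216

First find gcd(256999, 1253509):
1253509 = 4*256999 + 225513
256999 = 1*225513 + 31486
225513 = 7*31486 + 5111
31486 = 6*5111 + 820
5111 = 6*820 + 191
820 = 4*191 + 56
191 = 3*56 + 23
56 = 2*23 + 10
23 = 2*10 + 3
10 = 3*3 + 1
3 = 3*1 + 0
gcd = 1, so a unique solution mod 1253509 exists.
Back-substitute for the Bézout coefficients:
1 = 10 − 3·3
1 = −3·23 + 7·10
1 = 7·56 − 17·23
1 = −17·191 + 58·56
1 = 58·820 − 249·191
1 = −249·5111 + 1552·820
1 = 1552·31486 − 9561·5111
1 = −9561·225513 + 68479·31486
1 = 68479·256999 − 78040·225513
1 = −78040·1253509 + 380639·256999
So 256999·(380639) ≡ 1 (mod 1253509), giving 256999⁻¹ ≡ 380639.
x ≡ 256999⁻¹·487324 ≡ 380639·487324 ≡ 258216 (mod 1253509).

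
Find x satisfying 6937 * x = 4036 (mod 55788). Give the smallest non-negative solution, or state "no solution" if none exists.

22816

First find gcd(6937, 55788):
55788 = 8×6937 + 292
6937 = 23×292 + 221
292 = 1×221 + 71
221 = 3×71 + 8
71 = 8×8 + 7
8 = 1×7 + 1
7 = 7×1 + 0
gcd = 1, so a unique solution mod 55788 exists.
Back-substitute for the Bézout coefficients:
1 = 8 − 7
1 = −71 + 9·8
1 = 9·221 − 28·71
1 = −28·292 + 37·221
1 = 37·6937 − 879·292
1 = −879·55788 + 7069·6937
So 6937·(7069) ≡ 1 (mod 55788), giving 6937⁻¹ ≡ 7069.
x ≡ 6937⁻¹·4036 ≡ 7069·4036 ≡ 22816 (mod 55788).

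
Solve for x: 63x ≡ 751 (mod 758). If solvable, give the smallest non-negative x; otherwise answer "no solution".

First find gcd(63, 758):
758 = 12·63 + 2
63 = 31·2 + 1
2 = 2·1 + 0
gcd = 1, so a unique solution mod 758 exists.
Back-substitute for the Bézout coefficients:
1 = 63 − 31·2
1 = −31·758 + 373·63
So 63·(373) ≡ 1 (mod 758), giving 63⁻¹ ≡ 373.
x ≡ 63⁻¹·751 ≡ 373·751 ≡ 421 (mod 758).

421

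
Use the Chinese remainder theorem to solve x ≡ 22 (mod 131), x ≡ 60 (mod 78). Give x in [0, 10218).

8406

Write x = 22 + 131·k. Then 131·k ≡ 60 − 22 ≡ 38 (mod 78).
Need 131⁻¹ mod 78. Extended Euclid on (78, 53):
78 = 1*53 + 25
53 = 2*25 + 3
25 = 8*3 + 1
3 = 3*1 + 0
Back-substitute:
1 = 25 − 8·3
1 = −8·53 + 17·25
1 = 17·78 − 25·53
131⁻¹ ≡ 53 (mod 78), so k ≡ 53·38 ≡ 64 (mod 78).
x = 22 + 131·64 = 8406.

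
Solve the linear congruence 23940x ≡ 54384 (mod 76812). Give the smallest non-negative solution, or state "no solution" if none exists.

5322

First find gcd(23940, 76812):
76812 = 3×23940 + 4992
23940 = 4×4992 + 3972
4992 = 1×3972 + 1020
3972 = 3×1020 + 912
1020 = 1×912 + 108
912 = 8×108 + 48
108 = 2×48 + 12
48 = 4×12 + 0
gcd = 12 and 12 | 54384, so solutions exist. Divide through by 12: 1995x ≡ 4532 (mod 6401).
Now find 1995⁻¹ mod 6401:
6401 = 3×1995 + 416
1995 = 4×416 + 331
416 = 1×331 + 85
331 = 3×85 + 76
85 = 1×76 + 9
76 = 8×9 + 4
9 = 2×4 + 1
4 = 4×1 + 0
Back-substitute:
1 = 9 − 2·4
1 = −2·76 + 17·9
1 = 17·85 − 19·76
1 = −19·331 + 74·85
1 = 74·416 − 93·331
1 = −93·1995 + 446·416
1 = 446·6401 − 1431·1995
So 1995·(-1431) ≡ 1 (mod 6401), i.e. 1995⁻¹ ≡ 4970.
Then x ≡ 4970·4532 ≡ 5322 (mod 6401); the smallest non-negative solution is x = 5322.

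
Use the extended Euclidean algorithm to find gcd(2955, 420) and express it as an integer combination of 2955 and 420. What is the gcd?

15

Apply Euclid's algorithm to 2955 and 420:
2955 = 7·420 + 15
420 = 28·15 + 0
gcd(2955, 420) = 15.
Working backward:
15 = 2955 − 7·420
So 15 = (1)·2955 + (-7)·420.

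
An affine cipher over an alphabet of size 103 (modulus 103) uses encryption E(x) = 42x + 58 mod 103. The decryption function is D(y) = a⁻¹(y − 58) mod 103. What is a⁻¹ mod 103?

Run Euclid on (103, 42):
103 = 2·42 + 19
42 = 2·19 + 4
19 = 4·4 + 3
4 = 1·3 + 1
3 = 3·1 + 0
Since gcd(42, 103) = 1, back-substitute to write 1 as a combination:
1 = 4 − 3
1 = −19 + 5·4
1 = 5·42 − 11·19
1 = −11·103 + 27·42
So 42·27 ≡ 1 (mod 103).

27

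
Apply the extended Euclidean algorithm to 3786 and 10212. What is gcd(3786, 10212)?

6

Repeated division:
10212 = 2×3786 + 2640
3786 = 1×2640 + 1146
2640 = 2×1146 + 348
1146 = 3×348 + 102
348 = 3×102 + 42
102 = 2×42 + 18
42 = 2×18 + 6
18 = 3×6 + 0
gcd(3786, 10212) = 6.
Working backward:
6 = 42 − 2·18
6 = −2·102 + 5·42
6 = 5·348 − 17·102
6 = −17·1146 + 56·348
6 = 56·2640 − 129·1146
6 = −129·3786 + 185·2640
6 = 185·10212 − 499·3786
So 6 = (185)·10212 + (-499)·3786.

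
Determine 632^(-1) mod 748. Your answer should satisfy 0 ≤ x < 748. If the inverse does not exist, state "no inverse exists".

Euclidean algorithm on 748, 632:
748 = 1×632 + 116
632 = 5×116 + 52
116 = 2×52 + 12
52 = 4×12 + 4
12 = 3×4 + 0
gcd(632, 748) = 4 ≠ 1, so 632 has no multiplicative inverse modulo 748.

no inverse exists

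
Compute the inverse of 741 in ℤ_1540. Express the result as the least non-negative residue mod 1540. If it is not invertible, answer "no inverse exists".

gcd(1540, 741) by repeated division:
1540 = 2×741 + 58
741 = 12×58 + 45
58 = 1×45 + 13
45 = 3×13 + 6
13 = 2×6 + 1
6 = 6×1 + 0
Since gcd(741, 1540) = 1, back-substitute to write 1 as a combination:
1 = 13 − 2·6
1 = −2·45 + 7·13
1 = 7·58 − 9·45
1 = −9·741 + 115·58
1 = 115·1540 − 239·741
So 741·(-239) ≡ 1 (mod 1540), and -239 ≡ 1301 (mod 1540).

1301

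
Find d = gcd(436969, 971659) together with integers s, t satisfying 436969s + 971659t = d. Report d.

Repeated division:
971659 = 2·436969 + 97721
436969 = 4·97721 + 46085
97721 = 2·46085 + 5551
46085 = 8·5551 + 1677
5551 = 3·1677 + 520
1677 = 3·520 + 117
520 = 4·117 + 52
117 = 2·52 + 13
52 = 4·13 + 0
gcd(436969, 971659) = 13.
Express as a combination:
13 = 117 − 2·52
13 = −2·520 + 9·117
13 = 9·1677 − 29·520
13 = −29·5551 + 96·1677
13 = 96·46085 − 797·5551
13 = −797·97721 + 1690·46085
13 = 1690·436969 − 7557·97721
13 = −7557·971659 + 16804·436969
So 13 = (-7557)·971659 + (16804)·436969.

13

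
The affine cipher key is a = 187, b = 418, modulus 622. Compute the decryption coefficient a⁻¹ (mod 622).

Apply the Euclidean algorithm to 622 and 187:
622 = 3×187 + 61
187 = 3×61 + 4
61 = 15×4 + 1
4 = 4×1 + 0
The gcd is 1. Working backward:
1 = 61 − 15·4
1 = −15·187 + 46·61
1 = 46·622 − 153·187
Thus 187·(-153) ≡ 1 (mod 622); reducing, -153 mod 622 = 469.

469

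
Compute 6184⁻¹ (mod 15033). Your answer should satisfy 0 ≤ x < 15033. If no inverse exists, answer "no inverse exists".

gcd(15033, 6184) by repeated division:
15033 = 2*6184 + 2665
6184 = 2*2665 + 854
2665 = 3*854 + 103
854 = 8*103 + 30
103 = 3*30 + 13
30 = 2*13 + 4
13 = 3*4 + 1
4 = 4*1 + 0
The gcd is 1. Working backward:
1 = 13 − 3·4
1 = −3·30 + 7·13
1 = 7·103 − 24·30
1 = −24·854 + 199·103
1 = 199·2665 − 621·854
1 = −621·6184 + 1441·2665
1 = 1441·15033 − 3503·6184
Hence 6184⁻¹ ≡ -3503 ≡ 11530 (mod 15033).

11530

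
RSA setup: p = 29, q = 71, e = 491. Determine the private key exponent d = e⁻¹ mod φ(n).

491

φ(n) = (p−1)(q−1) = 28·70 = 1960.
Need d with 491·d ≡ 1 (mod 1960). Apply the extended Euclidean algorithm:
1960 = 3·491 + 487
491 = 1·487 + 4
487 = 121·4 + 3
4 = 1·3 + 1
3 = 3·1 + 0
Back-substitute:
1 = 4 − 3
1 = −487 + 122·4
1 = 122·491 − 123·487
1 = −123·1960 + 491·491
So 491·491 ≡ 1 (mod 1960), hence d = 491.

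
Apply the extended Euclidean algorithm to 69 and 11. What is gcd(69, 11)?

Euclidean algorithm:
69 = 6×11 + 3
11 = 3×3 + 2
3 = 1×2 + 1
2 = 2×1 + 0
gcd(69, 11) = 1.
Express as a combination:
1 = 3 − 2
1 = −11 + 4·3
1 = 4·69 − 25·11
So 1 = (4)·69 + (-25)·11.

1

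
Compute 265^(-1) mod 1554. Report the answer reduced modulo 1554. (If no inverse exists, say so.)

475

Run Euclid on (1554, 265):
1554 = 5×265 + 229
265 = 1×229 + 36
229 = 6×36 + 13
36 = 2×13 + 10
13 = 1×10 + 3
10 = 3×3 + 1
3 = 3×1 + 0
The gcd is 1. Working backward:
1 = 10 − 3·3
1 = −3·13 + 4·10
1 = 4·36 − 11·13
1 = −11·229 + 70·36
1 = 70·265 − 81·229
1 = −81·1554 + 475·265
So 265·475 ≡ 1 (mod 1554).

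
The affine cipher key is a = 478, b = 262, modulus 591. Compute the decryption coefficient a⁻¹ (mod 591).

523

Extended Euclidean algorithm:
591 = 1×478 + 113
478 = 4×113 + 26
113 = 4×26 + 9
26 = 2×9 + 8
9 = 1×8 + 1
8 = 8×1 + 0
Since gcd(478, 591) = 1, back-substitute to write 1 as a combination:
1 = 9 − 8
1 = −26 + 3·9
1 = 3·113 − 13·26
1 = −13·478 + 55·113
1 = 55·591 − 68·478
Hence 478⁻¹ ≡ -68 ≡ 523 (mod 591).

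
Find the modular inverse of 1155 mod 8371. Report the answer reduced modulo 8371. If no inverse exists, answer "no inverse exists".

Euclidean algorithm on 8371, 1155:
8371 = 7*1155 + 286
1155 = 4*286 + 11
286 = 26*11 + 0
The gcd is 11, not 1, hence no inverse exists.

no inverse exists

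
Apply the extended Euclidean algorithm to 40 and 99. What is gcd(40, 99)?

1

Euclidean algorithm:
99 = 2×40 + 19
40 = 2×19 + 2
19 = 9×2 + 1
2 = 2×1 + 0
gcd(40, 99) = 1.
Back-substituting:
1 = 19 − 9·2
1 = −9·40 + 19·19
1 = 19·99 − 47·40
So 1 = (19)·99 + (-47)·40.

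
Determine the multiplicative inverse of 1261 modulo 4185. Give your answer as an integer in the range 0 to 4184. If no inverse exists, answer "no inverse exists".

Apply the Euclidean algorithm to 4185 and 1261:
4185 = 3·1261 + 402
1261 = 3·402 + 55
402 = 7·55 + 17
55 = 3·17 + 4
17 = 4·4 + 1
4 = 4·1 + 0
The gcd is 1. Working backward:
1 = 17 − 4·4
1 = −4·55 + 13·17
1 = 13·402 − 95·55
1 = −95·1261 + 298·402
1 = 298·4185 − 989·1261
So 1261·(-989) ≡ 1 (mod 4185), and -989 ≡ 3196 (mod 4185).

3196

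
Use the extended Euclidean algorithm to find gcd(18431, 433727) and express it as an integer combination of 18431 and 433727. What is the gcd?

Euclidean algorithm:
433727 = 23×18431 + 9814
18431 = 1×9814 + 8617
9814 = 1×8617 + 1197
8617 = 7×1197 + 238
1197 = 5×238 + 7
238 = 34×7 + 0
gcd(18431, 433727) = 7.
Working backward:
7 = 1197 − 5·238
7 = −5·8617 + 36·1197
7 = 36·9814 − 41·8617
7 = −41·18431 + 77·9814
7 = 77·433727 − 1812·18431
So 7 = (77)·433727 + (-1812)·18431.

7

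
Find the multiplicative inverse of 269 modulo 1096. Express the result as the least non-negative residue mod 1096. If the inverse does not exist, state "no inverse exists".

Extended Euclidean algorithm:
1096 = 4*269 + 20
269 = 13*20 + 9
20 = 2*9 + 2
9 = 4*2 + 1
2 = 2*1 + 0
gcd = 1, so the inverse exists. Back-substitute:
1 = 9 − 4·2
1 = −4·20 + 9·9
1 = 9·269 − 121·20
1 = −121·1096 + 493·269
So 269·493 ≡ 1 (mod 1096).

493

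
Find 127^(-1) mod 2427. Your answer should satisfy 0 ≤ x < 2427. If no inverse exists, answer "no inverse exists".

Apply the Euclidean algorithm to 2427 and 127:
2427 = 19*127 + 14
127 = 9*14 + 1
14 = 14*1 + 0
gcd = 1, so the inverse exists. Back-substitute:
1 = 127 − 9·14
1 = −9·2427 + 172·127
So 127·172 ≡ 1 (mod 2427).

172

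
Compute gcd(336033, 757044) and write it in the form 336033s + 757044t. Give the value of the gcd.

9

Apply Euclid's algorithm to 757044 and 336033:
757044 = 2·336033 + 84978
336033 = 3·84978 + 81099
84978 = 1·81099 + 3879
81099 = 20·3879 + 3519
3879 = 1·3519 + 360
3519 = 9·360 + 279
360 = 1·279 + 81
279 = 3·81 + 36
81 = 2·36 + 9
36 = 4·9 + 0
gcd(336033, 757044) = 9.
Working backward:
9 = 81 − 2·36
9 = −2·279 + 7·81
9 = 7·360 − 9·279
9 = −9·3519 + 88·360
9 = 88·3879 − 97·3519
9 = −97·81099 + 2028·3879
9 = 2028·84978 − 2125·81099
9 = −2125·336033 + 8403·84978
9 = 8403·757044 − 18931·336033
So 9 = (8403)·757044 + (-18931)·336033.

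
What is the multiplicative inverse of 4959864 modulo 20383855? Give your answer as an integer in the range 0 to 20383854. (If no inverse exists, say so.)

gcd(20383855, 4959864) by repeated division:
20383855 = 4*4959864 + 544399
4959864 = 9*544399 + 60273
544399 = 9*60273 + 1942
60273 = 31*1942 + 71
1942 = 27*71 + 25
71 = 2*25 + 21
25 = 1*21 + 4
21 = 5*4 + 1
4 = 4*1 + 0
gcd = 1, so the inverse exists. Back-substitute:
1 = 21 − 5·4
1 = −5·25 + 6·21
1 = 6·71 − 17·25
1 = −17·1942 + 465·71
1 = 465·60273 − 14432·1942
1 = −14432·544399 + 130353·60273
1 = 130353·4959864 − 1187609·544399
1 = −1187609·20383855 + 4880789·4959864
So 4959864·4880789 ≡ 1 (mod 20383855).

4880789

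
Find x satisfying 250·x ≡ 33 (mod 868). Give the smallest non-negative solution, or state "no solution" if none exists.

gcd(250, 868):
868 = 3×250 + 118
250 = 2×118 + 14
118 = 8×14 + 6
14 = 2×6 + 2
6 = 3×2 + 0
gcd = 2, but 2 ∤ 33, so the congruence has no solution.

no solution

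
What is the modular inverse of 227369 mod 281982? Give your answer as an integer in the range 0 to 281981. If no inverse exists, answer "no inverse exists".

Apply the Euclidean algorithm to 281982 and 227369:
281982 = 1·227369 + 54613
227369 = 4·54613 + 8917
54613 = 6·8917 + 1111
8917 = 8·1111 + 29
1111 = 38·29 + 9
29 = 3·9 + 2
9 = 4·2 + 1
2 = 2·1 + 0
The gcd is 1. Working backward:
1 = 9 − 4·2
1 = −4·29 + 13·9
1 = 13·1111 − 498·29
1 = −498·8917 + 3997·1111
1 = 3997·54613 − 24480·8917
1 = −24480·227369 + 101917·54613
1 = 101917·281982 − 126397·227369
So 227369·(-126397) ≡ 1 (mod 281982), and -126397 ≡ 155585 (mod 281982).

155585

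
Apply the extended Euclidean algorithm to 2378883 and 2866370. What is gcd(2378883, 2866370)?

13

Euclidean algorithm:
2866370 = 1·2378883 + 487487
2378883 = 4·487487 + 428935
487487 = 1·428935 + 58552
428935 = 7·58552 + 19071
58552 = 3·19071 + 1339
19071 = 14·1339 + 325
1339 = 4·325 + 39
325 = 8·39 + 13
39 = 3·13 + 0
gcd(2378883, 2866370) = 13.
Express as a combination:
13 = 325 − 8·39
13 = −8·1339 + 33·325
13 = 33·19071 − 470·1339
13 = −470·58552 + 1443·19071
13 = 1443·428935 − 10571·58552
13 = −10571·487487 + 12014·428935
13 = 12014·2378883 − 58627·487487
13 = −58627·2866370 + 70641·2378883
So 13 = (-58627)·2866370 + (70641)·2378883.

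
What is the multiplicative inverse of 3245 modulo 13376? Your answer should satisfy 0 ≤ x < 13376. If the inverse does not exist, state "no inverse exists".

Euclidean algorithm on 13376, 3245:
13376 = 4×3245 + 396
3245 = 8×396 + 77
396 = 5×77 + 11
77 = 7×11 + 0
The gcd is 11, not 1, hence no inverse exists.

no inverse exists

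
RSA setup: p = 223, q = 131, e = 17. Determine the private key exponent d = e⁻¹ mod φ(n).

5093

φ(n) = (p−1)(q−1) = 222·130 = 28860.
Need d with 17·d ≡ 1 (mod 28860). Apply the extended Euclidean algorithm:
28860 = 1697×17 + 11
17 = 1×11 + 6
11 = 1×6 + 5
6 = 1×5 + 1
5 = 5×1 + 0
Back-substitute:
1 = 6 − 5
1 = −11 + 2·6
1 = 2·17 − 3·11
1 = −3·28860 + 5093·17
So 17·5093 ≡ 1 (mod 28860), hence d = 5093.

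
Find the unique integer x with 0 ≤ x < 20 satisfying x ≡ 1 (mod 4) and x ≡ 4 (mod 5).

Write x = 1 + 4·k. Then 4·k ≡ 4 − 1 ≡ 3 (mod 5).
Need 4⁻¹ mod 5. Extended Euclid on (5, 4):
5 = 1×4 + 1
4 = 4×1 + 0
Back-substitute:
1 = 5 − 4
4⁻¹ ≡ 4 (mod 5), so k ≡ 4·3 ≡ 2 (mod 5).
x = 1 + 4·2 = 9.

9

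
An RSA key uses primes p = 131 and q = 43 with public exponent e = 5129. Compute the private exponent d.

3629

φ(n) = (p−1)(q−1) = 130·42 = 5460.
Need d with 5129·d ≡ 1 (mod 5460). Apply the extended Euclidean algorithm:
5460 = 1×5129 + 331
5129 = 15×331 + 164
331 = 2×164 + 3
164 = 54×3 + 2
3 = 1×2 + 1
2 = 2×1 + 0
Back-substitute:
1 = 3 − 2
1 = −164 + 55·3
1 = 55·331 − 111·164
1 = −111·5129 + 1720·331
1 = 1720·5460 − 1831·5129
So 5129·(-1831) ≡ 1 (mod 5460), hence d ≡ -1831 ≡ 3629 (mod 5460).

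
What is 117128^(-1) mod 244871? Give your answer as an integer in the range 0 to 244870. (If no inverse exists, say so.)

no inverse exists

Compute gcd(117128, 244871):
244871 = 2*117128 + 10615
117128 = 11*10615 + 363
10615 = 29*363 + 88
363 = 4*88 + 11
88 = 8*11 + 0
gcd(117128, 244871) = 11 ≠ 1, so 117128 has no multiplicative inverse modulo 244871.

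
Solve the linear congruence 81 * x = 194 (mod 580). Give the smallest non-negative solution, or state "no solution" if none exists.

74

First find gcd(81, 580):
580 = 7·81 + 13
81 = 6·13 + 3
13 = 4·3 + 1
3 = 3·1 + 0
gcd = 1, so a unique solution mod 580 exists.
Back-substitute for the Bézout coefficients:
1 = 13 − 4·3
1 = −4·81 + 25·13
1 = 25·580 − 179·81
So 81·(-179) ≡ 1 (mod 580), giving 81⁻¹ ≡ 401.
x ≡ 81⁻¹·194 ≡ 401·194 ≡ 74 (mod 580).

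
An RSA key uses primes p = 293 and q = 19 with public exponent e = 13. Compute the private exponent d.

φ(n) = (p−1)(q−1) = 292·18 = 5256.
Need d with 13·d ≡ 1 (mod 5256). Apply the extended Euclidean algorithm:
5256 = 404·13 + 4
13 = 3·4 + 1
4 = 4·1 + 0
Back-substitute:
1 = 13 − 3·4
1 = −3·5256 + 1213·13
So 13·1213 ≡ 1 (mod 5256), hence d = 1213.

1213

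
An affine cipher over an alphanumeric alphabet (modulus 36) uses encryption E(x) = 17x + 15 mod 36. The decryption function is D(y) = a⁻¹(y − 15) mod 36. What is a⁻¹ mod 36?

17

Run Euclid on (36, 17):
36 = 2*17 + 2
17 = 8*2 + 1
2 = 2*1 + 0
gcd = 1, so the inverse exists. Back-substitute:
1 = 17 − 8·2
1 = −8·36 + 17·17
So 17·17 ≡ 1 (mod 36).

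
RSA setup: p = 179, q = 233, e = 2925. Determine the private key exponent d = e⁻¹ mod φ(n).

27093

φ(n) = (p−1)(q−1) = 178·232 = 41296.
Need d with 2925·d ≡ 1 (mod 41296). Apply the extended Euclidean algorithm:
41296 = 14*2925 + 346
2925 = 8*346 + 157
346 = 2*157 + 32
157 = 4*32 + 29
32 = 1*29 + 3
29 = 9*3 + 2
3 = 1*2 + 1
2 = 2*1 + 0
Back-substitute:
1 = 3 − 2
1 = −29 + 10·3
1 = 10·32 − 11·29
1 = −11·157 + 54·32
1 = 54·346 − 119·157
1 = −119·2925 + 1006·346
1 = 1006·41296 − 14203·2925
So 2925·(-14203) ≡ 1 (mod 41296), hence d ≡ -14203 ≡ 27093 (mod 41296).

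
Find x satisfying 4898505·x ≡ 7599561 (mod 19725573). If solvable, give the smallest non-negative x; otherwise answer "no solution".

First find gcd(4898505, 19725573):
19725573 = 4×4898505 + 131553
4898505 = 37×131553 + 31044
131553 = 4×31044 + 7377
31044 = 4×7377 + 1536
7377 = 4×1536 + 1233
1536 = 1×1233 + 303
1233 = 4×303 + 21
303 = 14×21 + 9
21 = 2×9 + 3
9 = 3×3 + 0
gcd = 3 and 3 | 7599561, so solutions exist. Divide through by 3: 1632835x ≡ 2533187 (mod 6575191).
Now find 1632835⁻¹ mod 6575191:
6575191 = 4*1632835 + 43851
1632835 = 37*43851 + 10348
43851 = 4*10348 + 2459
10348 = 4*2459 + 512
2459 = 4*512 + 411
512 = 1*411 + 101
411 = 4*101 + 7
101 = 14*7 + 3
7 = 2*3 + 1
3 = 3*1 + 0
Back-substitute:
1 = 7 − 2·3
1 = −2·101 + 29·7
1 = 29·411 − 118·101
1 = −118·512 + 147·411
1 = 147·2459 − 706·512
1 = −706·10348 + 2971·2459
1 = 2971·43851 − 12590·10348
1 = −12590·1632835 + 468801·43851
1 = 468801·6575191 − 1887794·1632835
So 1632835·(-1887794) ≡ 1 (mod 6575191), i.e. 1632835⁻¹ ≡ 4687397.
Then x ≡ 4687397·2533187 ≡ 1194822 (mod 6575191); the smallest non-negative solution is x = 1194822.

1194822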